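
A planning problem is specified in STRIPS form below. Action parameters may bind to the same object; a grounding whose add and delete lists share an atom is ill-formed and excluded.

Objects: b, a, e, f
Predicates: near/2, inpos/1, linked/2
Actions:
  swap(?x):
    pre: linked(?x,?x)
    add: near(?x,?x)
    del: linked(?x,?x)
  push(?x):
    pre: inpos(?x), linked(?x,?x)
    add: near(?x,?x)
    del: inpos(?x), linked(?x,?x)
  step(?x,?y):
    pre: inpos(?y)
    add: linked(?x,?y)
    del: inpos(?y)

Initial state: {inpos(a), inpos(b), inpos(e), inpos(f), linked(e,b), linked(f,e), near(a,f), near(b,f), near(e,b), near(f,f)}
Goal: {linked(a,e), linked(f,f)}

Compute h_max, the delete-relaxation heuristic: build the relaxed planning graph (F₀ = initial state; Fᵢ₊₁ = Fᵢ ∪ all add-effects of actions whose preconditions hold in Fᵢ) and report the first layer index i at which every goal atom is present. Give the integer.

1

F0 = init (10 atoms)
F1 = F0 ∪ {linked(a,a), linked(a,b), linked(a,e), linked(a,f), linked(b,a), linked(b,b), linked(b,e), linked(b,f), linked(e,a), linked(e,e), linked(e,f), linked(f,a), linked(f,b), linked(f,f)}  (24 atoms)
goal ⊆ F1  ⇒  h_max = 1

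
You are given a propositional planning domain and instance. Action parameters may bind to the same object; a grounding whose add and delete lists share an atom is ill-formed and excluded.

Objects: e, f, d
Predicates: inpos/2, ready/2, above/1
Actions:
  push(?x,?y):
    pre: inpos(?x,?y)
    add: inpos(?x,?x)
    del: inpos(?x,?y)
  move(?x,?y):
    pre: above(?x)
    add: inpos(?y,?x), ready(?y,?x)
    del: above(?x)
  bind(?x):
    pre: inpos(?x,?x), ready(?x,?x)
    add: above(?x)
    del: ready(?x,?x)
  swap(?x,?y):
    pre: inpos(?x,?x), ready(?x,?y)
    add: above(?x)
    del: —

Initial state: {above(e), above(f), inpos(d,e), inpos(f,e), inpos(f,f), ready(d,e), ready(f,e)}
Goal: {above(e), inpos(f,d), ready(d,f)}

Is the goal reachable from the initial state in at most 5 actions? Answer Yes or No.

Yes

1. push(d,e)  →  {above(e), above(f), inpos(d,d), inpos(f,e), inpos(f,f), ready(d,e), ready(f,e)}
2. move(f,d)  →  {above(e), inpos(d,d), inpos(d,f), inpos(f,e), inpos(f,f), ready(d,e), ready(d,f), ready(f,e)}
3. swap(d,e)  →  {above(d), above(e), inpos(d,d), inpos(d,f), inpos(f,e), inpos(f,f), ready(d,e), ready(d,f), ready(f,e)}
4. move(d,f)  →  {above(e), inpos(d,d), inpos(d,f), inpos(f,d), inpos(f,e), inpos(f,f), ready(d,e), ready(d,f), ready(f,d), ready(f,e)}
optimal plan length = 4; 4 ≤ 5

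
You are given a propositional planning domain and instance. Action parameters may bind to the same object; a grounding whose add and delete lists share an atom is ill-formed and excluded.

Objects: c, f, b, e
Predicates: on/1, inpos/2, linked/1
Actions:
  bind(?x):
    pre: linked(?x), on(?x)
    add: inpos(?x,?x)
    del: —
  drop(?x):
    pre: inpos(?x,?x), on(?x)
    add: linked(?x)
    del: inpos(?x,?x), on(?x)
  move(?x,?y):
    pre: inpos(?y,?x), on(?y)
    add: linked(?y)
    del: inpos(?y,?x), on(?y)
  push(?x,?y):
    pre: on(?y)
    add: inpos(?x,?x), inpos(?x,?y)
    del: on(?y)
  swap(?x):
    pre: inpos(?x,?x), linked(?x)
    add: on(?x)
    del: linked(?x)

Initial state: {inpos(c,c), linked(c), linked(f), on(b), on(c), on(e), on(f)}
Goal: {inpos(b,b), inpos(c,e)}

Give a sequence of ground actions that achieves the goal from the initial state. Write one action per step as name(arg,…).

1. push(c,e)  →  {inpos(c,c), inpos(c,e), linked(c), linked(f), on(b), on(c), on(f)}
2. push(b,c)  →  {inpos(b,b), inpos(b,c), inpos(c,c), inpos(c,e), linked(c), linked(f), on(b), on(f)}

push(c,e); push(b,c)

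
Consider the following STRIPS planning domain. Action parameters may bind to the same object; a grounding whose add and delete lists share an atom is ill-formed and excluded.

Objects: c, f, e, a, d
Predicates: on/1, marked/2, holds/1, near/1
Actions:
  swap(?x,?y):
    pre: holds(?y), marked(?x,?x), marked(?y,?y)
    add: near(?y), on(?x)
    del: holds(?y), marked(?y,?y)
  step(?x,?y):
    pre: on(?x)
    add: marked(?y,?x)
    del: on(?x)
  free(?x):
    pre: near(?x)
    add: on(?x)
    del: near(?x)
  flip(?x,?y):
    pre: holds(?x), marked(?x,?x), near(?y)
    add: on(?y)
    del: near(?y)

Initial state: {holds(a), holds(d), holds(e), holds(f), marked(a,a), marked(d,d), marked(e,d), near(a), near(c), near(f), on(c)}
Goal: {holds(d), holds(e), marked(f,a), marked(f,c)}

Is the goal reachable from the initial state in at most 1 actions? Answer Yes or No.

No

1. swap(a,a)  →  {holds(d), holds(e), holds(f), marked(d,d), marked(e,d), near(a), near(c), near(f), on(a), on(c)}
2. step(c,f)  →  {holds(d), holds(e), holds(f), marked(d,d), marked(e,d), marked(f,c), near(a), near(c), near(f), on(a)}
3. step(a,f)  →  {holds(d), holds(e), holds(f), marked(d,d), marked(e,d), marked(f,a), marked(f,c), near(a), near(c), near(f)}
optimal plan length = 3; 3 > 1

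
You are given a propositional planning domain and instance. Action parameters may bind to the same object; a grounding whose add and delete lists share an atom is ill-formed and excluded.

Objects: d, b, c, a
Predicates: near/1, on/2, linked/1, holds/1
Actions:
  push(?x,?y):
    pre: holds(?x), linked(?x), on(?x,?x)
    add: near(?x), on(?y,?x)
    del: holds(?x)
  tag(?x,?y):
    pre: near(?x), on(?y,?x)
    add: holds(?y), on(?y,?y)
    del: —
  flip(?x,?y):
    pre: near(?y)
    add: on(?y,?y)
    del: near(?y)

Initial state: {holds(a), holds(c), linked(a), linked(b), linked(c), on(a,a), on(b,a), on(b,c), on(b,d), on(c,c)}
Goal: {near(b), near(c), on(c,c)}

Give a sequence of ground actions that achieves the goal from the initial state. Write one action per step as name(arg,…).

push(c,d); tag(c,b); push(b,d)

1. push(c,d)  →  {holds(a), linked(a), linked(b), linked(c), near(c), on(a,a), on(b,a), on(b,c), on(b,d), on(c,c), on(d,c)}
2. tag(c,b)  →  {holds(a), holds(b), linked(a), linked(b), linked(c), near(c), on(a,a), on(b,a), on(b,b), on(b,c), on(b,d), on(c,c), on(d,c)}
3. push(b,d)  →  {holds(a), linked(a), linked(b), linked(c), near(b), near(c), on(a,a), on(b,a), on(b,b), on(b,c), on(b,d), on(c,c), on(d,b), on(d,c)}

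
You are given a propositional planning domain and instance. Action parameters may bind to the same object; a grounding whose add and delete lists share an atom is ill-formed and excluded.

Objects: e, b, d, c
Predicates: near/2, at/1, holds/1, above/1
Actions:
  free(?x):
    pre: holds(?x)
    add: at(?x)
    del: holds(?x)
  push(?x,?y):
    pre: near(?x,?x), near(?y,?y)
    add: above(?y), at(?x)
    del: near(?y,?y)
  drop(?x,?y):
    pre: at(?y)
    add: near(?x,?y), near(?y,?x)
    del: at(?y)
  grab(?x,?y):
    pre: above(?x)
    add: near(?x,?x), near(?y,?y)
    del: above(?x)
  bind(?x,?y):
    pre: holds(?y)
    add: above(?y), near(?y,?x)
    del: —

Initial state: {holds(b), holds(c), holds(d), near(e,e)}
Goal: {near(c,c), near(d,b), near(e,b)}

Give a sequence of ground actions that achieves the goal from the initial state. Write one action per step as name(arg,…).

free(b); drop(e,b); bind(b,d); grab(d,c)

1. free(b)  →  {at(b), holds(c), holds(d), near(e,e)}
2. drop(e,b)  →  {holds(c), holds(d), near(b,e), near(e,b), near(e,e)}
3. bind(b,d)  →  {above(d), holds(c), holds(d), near(b,e), near(d,b), near(e,b), near(e,e)}
4. grab(d,c)  →  {holds(c), holds(d), near(b,e), near(c,c), near(d,b), near(d,d), near(e,b), near(e,e)}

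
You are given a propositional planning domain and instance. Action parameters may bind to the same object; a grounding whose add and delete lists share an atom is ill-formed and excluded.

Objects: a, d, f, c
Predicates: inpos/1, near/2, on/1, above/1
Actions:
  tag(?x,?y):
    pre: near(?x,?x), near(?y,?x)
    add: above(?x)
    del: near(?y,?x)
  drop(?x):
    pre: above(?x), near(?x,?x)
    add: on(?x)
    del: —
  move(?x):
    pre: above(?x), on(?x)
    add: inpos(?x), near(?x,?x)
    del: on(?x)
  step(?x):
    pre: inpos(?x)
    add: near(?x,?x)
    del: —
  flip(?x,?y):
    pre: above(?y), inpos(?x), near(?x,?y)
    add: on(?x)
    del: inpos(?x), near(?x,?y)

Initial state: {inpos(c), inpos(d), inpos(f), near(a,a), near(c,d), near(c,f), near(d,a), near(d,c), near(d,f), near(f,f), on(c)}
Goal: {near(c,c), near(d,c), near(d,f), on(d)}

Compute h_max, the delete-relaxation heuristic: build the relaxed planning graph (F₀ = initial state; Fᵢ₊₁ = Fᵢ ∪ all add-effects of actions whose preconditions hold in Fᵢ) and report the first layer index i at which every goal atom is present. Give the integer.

2

F0 = init (11 atoms)
F1 = F0 ∪ {above(a), above(f), near(c,c), near(d,d)}  (15 atoms)
F2 = F1 ∪ {above(c), above(d), on(a), on(d), on(f)}  (20 atoms)
goal ⊆ F2  ⇒  h_max = 2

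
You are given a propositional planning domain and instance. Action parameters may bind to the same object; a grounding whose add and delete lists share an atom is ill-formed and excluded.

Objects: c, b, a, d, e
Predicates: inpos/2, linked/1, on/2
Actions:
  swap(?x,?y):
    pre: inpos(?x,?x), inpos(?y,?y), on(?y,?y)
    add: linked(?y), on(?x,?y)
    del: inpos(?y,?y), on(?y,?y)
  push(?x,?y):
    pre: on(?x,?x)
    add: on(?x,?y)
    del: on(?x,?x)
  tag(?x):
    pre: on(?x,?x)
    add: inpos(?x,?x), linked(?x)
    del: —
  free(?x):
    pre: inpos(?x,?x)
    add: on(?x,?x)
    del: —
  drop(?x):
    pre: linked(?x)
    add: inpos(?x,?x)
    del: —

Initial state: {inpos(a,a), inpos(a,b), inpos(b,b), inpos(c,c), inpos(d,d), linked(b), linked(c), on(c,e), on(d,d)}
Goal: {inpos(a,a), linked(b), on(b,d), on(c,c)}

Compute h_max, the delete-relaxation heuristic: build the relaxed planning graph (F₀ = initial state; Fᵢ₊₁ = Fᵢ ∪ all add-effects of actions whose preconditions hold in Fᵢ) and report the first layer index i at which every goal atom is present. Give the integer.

F0 = init (9 atoms)
F1 = F0 ∪ {linked(d), on(a,a), on(a,d), on(b,b), on(b,d), on(c,c), on(c,d), on(d,a), on(d,b), on(d,c), on(d,e)}  (20 atoms)
goal ⊆ F1  ⇒  h_max = 1

1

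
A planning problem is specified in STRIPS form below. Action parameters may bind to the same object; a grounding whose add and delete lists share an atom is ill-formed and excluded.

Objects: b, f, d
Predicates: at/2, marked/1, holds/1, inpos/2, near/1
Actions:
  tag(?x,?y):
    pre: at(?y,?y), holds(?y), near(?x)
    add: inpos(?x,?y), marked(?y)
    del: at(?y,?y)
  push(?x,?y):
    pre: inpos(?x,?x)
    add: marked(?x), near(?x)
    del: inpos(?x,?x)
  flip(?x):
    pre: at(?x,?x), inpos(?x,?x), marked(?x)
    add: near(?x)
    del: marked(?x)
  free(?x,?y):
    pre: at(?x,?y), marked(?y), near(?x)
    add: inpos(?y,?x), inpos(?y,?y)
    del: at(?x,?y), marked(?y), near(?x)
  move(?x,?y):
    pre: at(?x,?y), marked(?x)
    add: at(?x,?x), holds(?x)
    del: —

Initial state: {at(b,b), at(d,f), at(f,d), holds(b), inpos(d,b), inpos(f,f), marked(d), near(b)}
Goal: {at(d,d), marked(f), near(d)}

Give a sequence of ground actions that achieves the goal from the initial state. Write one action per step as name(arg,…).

push(f,b); free(f,d); push(d,b); move(d,f)

1. push(f,b)  →  {at(b,b), at(d,f), at(f,d), holds(b), inpos(d,b), marked(d), marked(f), near(b), near(f)}
2. free(f,d)  →  {at(b,b), at(d,f), holds(b), inpos(d,b), inpos(d,d), inpos(d,f), marked(f), near(b)}
3. push(d,b)  →  {at(b,b), at(d,f), holds(b), inpos(d,b), inpos(d,f), marked(d), marked(f), near(b), near(d)}
4. move(d,f)  →  {at(b,b), at(d,d), at(d,f), holds(b), holds(d), inpos(d,b), inpos(d,f), marked(d), marked(f), near(b), near(d)}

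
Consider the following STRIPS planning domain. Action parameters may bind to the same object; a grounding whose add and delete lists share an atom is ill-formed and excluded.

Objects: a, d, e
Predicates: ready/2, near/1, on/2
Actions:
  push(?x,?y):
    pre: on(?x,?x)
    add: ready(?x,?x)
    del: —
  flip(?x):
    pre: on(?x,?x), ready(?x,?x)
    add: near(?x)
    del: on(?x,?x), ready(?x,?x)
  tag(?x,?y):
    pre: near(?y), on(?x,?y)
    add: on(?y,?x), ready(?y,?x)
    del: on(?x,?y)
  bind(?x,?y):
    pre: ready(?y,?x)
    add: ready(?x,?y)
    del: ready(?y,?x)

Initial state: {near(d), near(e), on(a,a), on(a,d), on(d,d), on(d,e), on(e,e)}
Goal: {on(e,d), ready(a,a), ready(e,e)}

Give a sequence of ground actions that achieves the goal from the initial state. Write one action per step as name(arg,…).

1. push(a,a)  →  {near(d), near(e), on(a,a), on(a,d), on(d,d), on(d,e), on(e,e), ready(a,a)}
2. push(e,a)  →  {near(d), near(e), on(a,a), on(a,d), on(d,d), on(d,e), on(e,e), ready(a,a), ready(e,e)}
3. tag(d,e)  →  {near(d), near(e), on(a,a), on(a,d), on(d,d), on(e,d), on(e,e), ready(a,a), ready(e,d), ready(e,e)}

push(a,a); push(e,a); tag(d,e)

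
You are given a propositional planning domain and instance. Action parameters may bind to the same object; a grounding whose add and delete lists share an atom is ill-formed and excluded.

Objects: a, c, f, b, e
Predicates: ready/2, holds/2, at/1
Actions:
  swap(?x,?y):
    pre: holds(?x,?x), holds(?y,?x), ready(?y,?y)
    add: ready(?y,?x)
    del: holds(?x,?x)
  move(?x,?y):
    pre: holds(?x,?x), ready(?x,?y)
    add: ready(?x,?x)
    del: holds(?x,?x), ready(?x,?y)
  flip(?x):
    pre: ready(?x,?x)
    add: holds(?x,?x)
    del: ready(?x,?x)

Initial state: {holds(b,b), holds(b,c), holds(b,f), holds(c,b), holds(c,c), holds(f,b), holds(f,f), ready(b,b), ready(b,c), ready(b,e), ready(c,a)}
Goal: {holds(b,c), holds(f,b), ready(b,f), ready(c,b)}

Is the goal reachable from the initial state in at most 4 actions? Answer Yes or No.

Yes

1. swap(f,b)  →  {holds(b,b), holds(b,c), holds(b,f), holds(c,b), holds(c,c), holds(f,b), ready(b,b), ready(b,c), ready(b,e), ready(b,f), ready(c,a)}
2. move(c,a)  →  {holds(b,b), holds(b,c), holds(b,f), holds(c,b), holds(f,b), ready(b,b), ready(b,c), ready(b,e), ready(b,f), ready(c,c)}
3. swap(b,c)  →  {holds(b,c), holds(b,f), holds(c,b), holds(f,b), ready(b,b), ready(b,c), ready(b,e), ready(b,f), ready(c,b), ready(c,c)}
optimal plan length = 3; 3 ≤ 4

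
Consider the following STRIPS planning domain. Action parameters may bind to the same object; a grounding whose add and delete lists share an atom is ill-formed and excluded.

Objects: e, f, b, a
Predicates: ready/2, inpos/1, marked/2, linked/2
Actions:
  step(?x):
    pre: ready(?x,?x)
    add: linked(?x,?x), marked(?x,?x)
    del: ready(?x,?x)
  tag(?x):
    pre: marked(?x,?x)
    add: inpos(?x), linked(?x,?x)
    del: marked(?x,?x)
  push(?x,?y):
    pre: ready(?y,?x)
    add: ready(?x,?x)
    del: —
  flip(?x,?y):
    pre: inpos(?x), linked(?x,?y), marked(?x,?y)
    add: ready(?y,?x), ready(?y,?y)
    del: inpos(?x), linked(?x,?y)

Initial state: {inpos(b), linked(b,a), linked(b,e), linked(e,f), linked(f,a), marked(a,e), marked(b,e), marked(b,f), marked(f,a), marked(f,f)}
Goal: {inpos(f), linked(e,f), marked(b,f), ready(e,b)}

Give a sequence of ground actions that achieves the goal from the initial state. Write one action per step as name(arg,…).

tag(f); flip(b,e)

1. tag(f)  →  {inpos(b), inpos(f), linked(b,a), linked(b,e), linked(e,f), linked(f,a), linked(f,f), marked(a,e), marked(b,e), marked(b,f), marked(f,a)}
2. flip(b,e)  →  {inpos(f), linked(b,a), linked(e,f), linked(f,a), linked(f,f), marked(a,e), marked(b,e), marked(b,f), marked(f,a), ready(e,b), ready(e,e)}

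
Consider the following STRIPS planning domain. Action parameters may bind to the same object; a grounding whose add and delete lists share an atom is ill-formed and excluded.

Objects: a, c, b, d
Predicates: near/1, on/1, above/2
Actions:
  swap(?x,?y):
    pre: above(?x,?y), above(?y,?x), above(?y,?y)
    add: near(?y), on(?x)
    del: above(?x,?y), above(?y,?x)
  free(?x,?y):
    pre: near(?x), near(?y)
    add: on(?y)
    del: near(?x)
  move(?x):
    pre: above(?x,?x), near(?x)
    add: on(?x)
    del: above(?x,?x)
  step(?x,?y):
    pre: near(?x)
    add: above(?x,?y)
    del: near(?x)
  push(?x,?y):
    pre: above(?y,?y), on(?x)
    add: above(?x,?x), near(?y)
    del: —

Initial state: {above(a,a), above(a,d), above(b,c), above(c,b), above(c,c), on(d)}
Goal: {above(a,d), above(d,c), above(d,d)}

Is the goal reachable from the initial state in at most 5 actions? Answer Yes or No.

Yes

1. push(d,a)  →  {above(a,a), above(a,d), above(b,c), above(c,b), above(c,c), above(d,d), near(a), on(d)}
2. push(d,d)  →  {above(a,a), above(a,d), above(b,c), above(c,b), above(c,c), above(d,d), near(a), near(d), on(d)}
3. step(d,c)  →  {above(a,a), above(a,d), above(b,c), above(c,b), above(c,c), above(d,c), above(d,d), near(a), on(d)}
optimal plan length = 3; 3 ≤ 5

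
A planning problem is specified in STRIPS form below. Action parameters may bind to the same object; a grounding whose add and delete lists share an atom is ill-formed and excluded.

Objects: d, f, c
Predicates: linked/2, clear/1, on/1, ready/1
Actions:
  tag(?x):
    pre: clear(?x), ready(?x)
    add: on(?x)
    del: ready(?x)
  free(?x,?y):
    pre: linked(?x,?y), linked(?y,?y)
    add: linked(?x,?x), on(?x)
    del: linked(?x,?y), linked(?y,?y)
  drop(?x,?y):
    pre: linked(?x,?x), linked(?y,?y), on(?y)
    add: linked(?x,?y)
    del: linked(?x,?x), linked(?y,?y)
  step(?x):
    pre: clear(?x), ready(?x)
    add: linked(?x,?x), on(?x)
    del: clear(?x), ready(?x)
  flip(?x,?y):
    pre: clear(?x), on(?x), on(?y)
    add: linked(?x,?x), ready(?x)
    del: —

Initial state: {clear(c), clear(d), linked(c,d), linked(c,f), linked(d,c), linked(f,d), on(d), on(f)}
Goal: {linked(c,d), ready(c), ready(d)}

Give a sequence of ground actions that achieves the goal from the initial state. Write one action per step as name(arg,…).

1. flip(d,d)  →  {clear(c), clear(d), linked(c,d), linked(c,f), linked(d,c), linked(d,d), linked(f,d), on(d), on(f), ready(d)}
2. free(f,d)  →  {clear(c), clear(d), linked(c,d), linked(c,f), linked(d,c), linked(f,f), on(d), on(f), ready(d)}
3. free(c,f)  →  {clear(c), clear(d), linked(c,c), linked(c,d), linked(d,c), on(c), on(d), on(f), ready(d)}
4. flip(c,d)  →  {clear(c), clear(d), linked(c,c), linked(c,d), linked(d,c), on(c), on(d), on(f), ready(c), ready(d)}

flip(d,d); free(f,d); free(c,f); flip(c,d)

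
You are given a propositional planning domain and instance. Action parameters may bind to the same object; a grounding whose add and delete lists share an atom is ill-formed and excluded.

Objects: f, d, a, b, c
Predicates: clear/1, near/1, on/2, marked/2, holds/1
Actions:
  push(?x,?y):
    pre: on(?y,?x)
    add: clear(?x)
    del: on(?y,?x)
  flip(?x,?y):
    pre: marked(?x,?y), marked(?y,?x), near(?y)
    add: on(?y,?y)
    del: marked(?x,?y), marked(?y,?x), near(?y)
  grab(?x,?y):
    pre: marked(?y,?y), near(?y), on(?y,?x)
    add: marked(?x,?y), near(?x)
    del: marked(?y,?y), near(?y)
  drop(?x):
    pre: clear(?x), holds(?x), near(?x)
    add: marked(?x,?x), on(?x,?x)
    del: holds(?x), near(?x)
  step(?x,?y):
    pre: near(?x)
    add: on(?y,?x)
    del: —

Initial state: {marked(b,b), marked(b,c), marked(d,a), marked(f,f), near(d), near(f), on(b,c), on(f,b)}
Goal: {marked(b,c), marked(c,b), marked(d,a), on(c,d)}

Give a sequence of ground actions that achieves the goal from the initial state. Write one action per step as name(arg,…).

grab(b,f); grab(c,b); step(d,c)

1. grab(b,f)  →  {marked(b,b), marked(b,c), marked(b,f), marked(d,a), near(b), near(d), on(b,c), on(f,b)}
2. grab(c,b)  →  {marked(b,c), marked(b,f), marked(c,b), marked(d,a), near(c), near(d), on(b,c), on(f,b)}
3. step(d,c)  →  {marked(b,c), marked(b,f), marked(c,b), marked(d,a), near(c), near(d), on(b,c), on(c,d), on(f,b)}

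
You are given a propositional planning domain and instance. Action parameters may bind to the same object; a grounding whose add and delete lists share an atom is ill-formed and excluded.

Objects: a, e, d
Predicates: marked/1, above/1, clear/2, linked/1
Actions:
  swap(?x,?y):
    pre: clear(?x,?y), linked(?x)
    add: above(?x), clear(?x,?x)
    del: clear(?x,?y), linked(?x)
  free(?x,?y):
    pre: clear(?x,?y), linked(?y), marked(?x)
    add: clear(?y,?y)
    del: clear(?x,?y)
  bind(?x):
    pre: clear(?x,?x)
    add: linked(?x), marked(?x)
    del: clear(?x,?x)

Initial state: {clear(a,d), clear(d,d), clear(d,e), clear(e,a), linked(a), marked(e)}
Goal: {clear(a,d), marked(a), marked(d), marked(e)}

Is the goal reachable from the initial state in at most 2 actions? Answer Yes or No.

No

1. free(e,a)  →  {clear(a,a), clear(a,d), clear(d,d), clear(d,e), linked(a), marked(e)}
2. bind(a)  →  {clear(a,d), clear(d,d), clear(d,e), linked(a), marked(a), marked(e)}
3. bind(d)  →  {clear(a,d), clear(d,e), linked(a), linked(d), marked(a), marked(d), marked(e)}
optimal plan length = 3; 3 > 2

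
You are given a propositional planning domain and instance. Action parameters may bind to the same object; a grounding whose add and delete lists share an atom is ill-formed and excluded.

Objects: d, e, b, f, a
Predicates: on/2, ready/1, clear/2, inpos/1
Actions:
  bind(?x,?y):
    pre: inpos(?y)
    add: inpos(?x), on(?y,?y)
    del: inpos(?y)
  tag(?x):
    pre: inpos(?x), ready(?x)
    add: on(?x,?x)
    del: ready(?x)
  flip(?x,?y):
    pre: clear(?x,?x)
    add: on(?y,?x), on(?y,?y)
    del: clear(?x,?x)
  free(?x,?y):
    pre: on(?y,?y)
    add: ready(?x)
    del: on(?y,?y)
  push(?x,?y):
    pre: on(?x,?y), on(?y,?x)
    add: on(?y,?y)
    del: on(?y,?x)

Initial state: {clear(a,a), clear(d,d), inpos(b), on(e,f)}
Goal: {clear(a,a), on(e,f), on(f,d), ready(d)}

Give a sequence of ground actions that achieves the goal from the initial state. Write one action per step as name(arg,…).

flip(d,f); free(d,f)

1. flip(d,f)  →  {clear(a,a), inpos(b), on(e,f), on(f,d), on(f,f)}
2. free(d,f)  →  {clear(a,a), inpos(b), on(e,f), on(f,d), ready(d)}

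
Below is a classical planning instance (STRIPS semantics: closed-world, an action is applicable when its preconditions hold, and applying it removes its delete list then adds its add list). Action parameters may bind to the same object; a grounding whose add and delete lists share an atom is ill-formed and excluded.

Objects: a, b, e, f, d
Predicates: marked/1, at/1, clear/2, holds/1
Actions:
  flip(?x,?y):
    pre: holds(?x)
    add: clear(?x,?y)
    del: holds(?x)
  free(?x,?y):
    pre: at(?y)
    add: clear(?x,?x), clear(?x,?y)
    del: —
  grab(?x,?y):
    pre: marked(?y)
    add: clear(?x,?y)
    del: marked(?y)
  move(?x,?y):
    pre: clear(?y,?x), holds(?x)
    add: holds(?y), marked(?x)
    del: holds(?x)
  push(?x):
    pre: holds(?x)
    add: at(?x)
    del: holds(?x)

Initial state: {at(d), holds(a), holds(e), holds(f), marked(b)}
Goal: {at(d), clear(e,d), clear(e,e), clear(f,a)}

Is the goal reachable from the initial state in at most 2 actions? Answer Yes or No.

Yes

1. flip(f,a)  →  {at(d), clear(f,a), holds(a), holds(e), marked(b)}
2. free(e,d)  →  {at(d), clear(e,d), clear(e,e), clear(f,a), holds(a), holds(e), marked(b)}
optimal plan length = 2; 2 ≤ 2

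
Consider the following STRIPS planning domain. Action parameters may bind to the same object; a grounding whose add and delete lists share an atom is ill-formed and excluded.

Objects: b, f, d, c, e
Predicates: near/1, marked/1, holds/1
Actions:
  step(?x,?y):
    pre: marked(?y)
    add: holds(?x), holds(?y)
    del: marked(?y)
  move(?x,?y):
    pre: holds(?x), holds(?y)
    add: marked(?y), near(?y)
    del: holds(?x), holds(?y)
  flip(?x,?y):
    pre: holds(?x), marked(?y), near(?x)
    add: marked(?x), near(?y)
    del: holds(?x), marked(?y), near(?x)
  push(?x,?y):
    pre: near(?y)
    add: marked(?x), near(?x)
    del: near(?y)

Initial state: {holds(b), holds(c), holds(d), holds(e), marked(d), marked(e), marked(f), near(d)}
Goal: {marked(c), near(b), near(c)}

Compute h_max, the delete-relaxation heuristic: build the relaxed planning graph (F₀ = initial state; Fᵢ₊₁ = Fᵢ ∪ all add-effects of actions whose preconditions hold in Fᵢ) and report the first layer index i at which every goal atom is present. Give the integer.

F0 = init (8 atoms)
F1 = F0 ∪ {holds(f), marked(b), marked(c), near(b), near(c), near(e), near(f)}  (15 atoms)
goal ⊆ F1  ⇒  h_max = 1

1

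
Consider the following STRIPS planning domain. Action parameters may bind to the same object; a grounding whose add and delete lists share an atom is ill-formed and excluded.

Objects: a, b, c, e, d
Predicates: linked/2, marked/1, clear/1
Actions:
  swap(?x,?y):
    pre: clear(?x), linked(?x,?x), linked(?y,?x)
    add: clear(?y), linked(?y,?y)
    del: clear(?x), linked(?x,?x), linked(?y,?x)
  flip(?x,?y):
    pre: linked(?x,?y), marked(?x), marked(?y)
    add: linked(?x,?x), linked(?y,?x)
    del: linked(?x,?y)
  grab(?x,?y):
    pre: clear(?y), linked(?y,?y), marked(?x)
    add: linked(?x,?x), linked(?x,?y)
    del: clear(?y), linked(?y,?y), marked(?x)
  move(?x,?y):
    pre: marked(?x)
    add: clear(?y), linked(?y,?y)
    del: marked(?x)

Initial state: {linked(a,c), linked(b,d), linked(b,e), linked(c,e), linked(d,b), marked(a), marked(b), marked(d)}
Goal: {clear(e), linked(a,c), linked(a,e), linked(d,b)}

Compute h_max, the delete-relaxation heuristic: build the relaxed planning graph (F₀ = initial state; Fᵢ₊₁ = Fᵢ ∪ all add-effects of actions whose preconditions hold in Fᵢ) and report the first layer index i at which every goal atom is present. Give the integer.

2

F0 = init (8 atoms)
F1 = F0 ∪ {clear(a), clear(b), clear(c), clear(d), clear(e), linked(a,a), linked(b,b), linked(c,c), linked(d,d), linked(e,e)}  (18 atoms)
F2 = F1 ∪ {linked(a,b), linked(a,d), linked(a,e), linked(b,a), linked(b,c), linked(d,a), linked(d,c), linked(d,e)}  (26 atoms)
goal ⊆ F2  ⇒  h_max = 2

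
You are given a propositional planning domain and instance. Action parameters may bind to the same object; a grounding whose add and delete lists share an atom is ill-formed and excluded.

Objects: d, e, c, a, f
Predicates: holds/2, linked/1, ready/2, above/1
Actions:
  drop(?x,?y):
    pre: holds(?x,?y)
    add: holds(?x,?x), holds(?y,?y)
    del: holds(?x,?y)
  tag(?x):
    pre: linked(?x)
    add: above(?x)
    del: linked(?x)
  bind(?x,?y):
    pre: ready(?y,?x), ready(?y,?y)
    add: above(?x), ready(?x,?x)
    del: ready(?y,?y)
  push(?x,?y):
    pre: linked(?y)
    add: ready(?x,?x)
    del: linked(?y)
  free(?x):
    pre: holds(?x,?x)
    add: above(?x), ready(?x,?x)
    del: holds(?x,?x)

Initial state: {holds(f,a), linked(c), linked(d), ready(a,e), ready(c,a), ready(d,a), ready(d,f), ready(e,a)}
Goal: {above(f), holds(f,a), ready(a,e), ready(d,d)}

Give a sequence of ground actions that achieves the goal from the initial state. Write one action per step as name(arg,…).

1. push(d,d)  →  {holds(f,a), linked(c), ready(a,e), ready(c,a), ready(d,a), ready(d,d), ready(d,f), ready(e,a)}
2. bind(f,d)  →  {above(f), holds(f,a), linked(c), ready(a,e), ready(c,a), ready(d,a), ready(d,f), ready(e,a), ready(f,f)}
3. push(d,c)  →  {above(f), holds(f,a), ready(a,e), ready(c,a), ready(d,a), ready(d,d), ready(d,f), ready(e,a), ready(f,f)}

push(d,d); bind(f,d); push(d,c)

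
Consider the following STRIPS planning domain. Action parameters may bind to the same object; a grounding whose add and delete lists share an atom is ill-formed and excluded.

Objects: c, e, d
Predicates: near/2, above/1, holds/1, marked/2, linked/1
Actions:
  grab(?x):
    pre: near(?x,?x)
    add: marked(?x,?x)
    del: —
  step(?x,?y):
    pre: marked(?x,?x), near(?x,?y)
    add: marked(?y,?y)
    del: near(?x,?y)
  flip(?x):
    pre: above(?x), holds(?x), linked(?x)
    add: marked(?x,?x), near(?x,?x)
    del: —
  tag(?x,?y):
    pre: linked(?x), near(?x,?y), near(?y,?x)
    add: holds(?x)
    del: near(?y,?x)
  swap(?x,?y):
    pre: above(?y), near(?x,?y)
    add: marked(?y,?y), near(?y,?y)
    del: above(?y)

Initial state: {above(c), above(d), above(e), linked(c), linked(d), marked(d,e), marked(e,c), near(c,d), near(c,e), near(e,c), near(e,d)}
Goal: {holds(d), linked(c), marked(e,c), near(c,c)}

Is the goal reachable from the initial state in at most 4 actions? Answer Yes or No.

Yes

1. swap(c,d)  →  {above(c), above(e), linked(c), linked(d), marked(d,d), marked(d,e), marked(e,c), near(c,d), near(c,e), near(d,d), near(e,c), near(e,d)}
2. tag(d,d)  →  {above(c), above(e), holds(d), linked(c), linked(d), marked(d,d), marked(d,e), marked(e,c), near(c,d), near(c,e), near(e,c), near(e,d)}
3. swap(e,c)  →  {above(e), holds(d), linked(c), linked(d), marked(c,c), marked(d,d), marked(d,e), marked(e,c), near(c,c), near(c,d), near(c,e), near(e,c), near(e,d)}
optimal plan length = 3; 3 ≤ 4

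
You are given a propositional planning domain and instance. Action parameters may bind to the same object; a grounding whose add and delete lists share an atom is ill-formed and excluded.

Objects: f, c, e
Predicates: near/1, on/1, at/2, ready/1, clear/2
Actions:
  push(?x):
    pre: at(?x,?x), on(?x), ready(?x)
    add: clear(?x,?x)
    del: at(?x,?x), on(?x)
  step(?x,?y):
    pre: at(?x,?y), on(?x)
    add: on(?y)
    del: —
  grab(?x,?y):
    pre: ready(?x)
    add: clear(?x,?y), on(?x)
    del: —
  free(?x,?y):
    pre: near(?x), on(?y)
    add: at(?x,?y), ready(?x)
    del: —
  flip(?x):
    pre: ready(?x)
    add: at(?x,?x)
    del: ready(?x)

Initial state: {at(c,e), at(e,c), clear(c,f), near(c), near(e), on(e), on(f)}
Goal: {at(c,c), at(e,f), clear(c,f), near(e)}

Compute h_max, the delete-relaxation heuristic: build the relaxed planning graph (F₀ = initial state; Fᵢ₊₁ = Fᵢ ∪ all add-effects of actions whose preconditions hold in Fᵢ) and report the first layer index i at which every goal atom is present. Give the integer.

2

F0 = init (7 atoms)
F1 = F0 ∪ {at(c,f), at(e,e), at(e,f), on(c), ready(c), ready(e)}  (13 atoms)
F2 = F1 ∪ {at(c,c), clear(c,c), clear(c,e), clear(e,c), clear(e,e), clear(e,f)}  (19 atoms)
goal ⊆ F2  ⇒  h_max = 2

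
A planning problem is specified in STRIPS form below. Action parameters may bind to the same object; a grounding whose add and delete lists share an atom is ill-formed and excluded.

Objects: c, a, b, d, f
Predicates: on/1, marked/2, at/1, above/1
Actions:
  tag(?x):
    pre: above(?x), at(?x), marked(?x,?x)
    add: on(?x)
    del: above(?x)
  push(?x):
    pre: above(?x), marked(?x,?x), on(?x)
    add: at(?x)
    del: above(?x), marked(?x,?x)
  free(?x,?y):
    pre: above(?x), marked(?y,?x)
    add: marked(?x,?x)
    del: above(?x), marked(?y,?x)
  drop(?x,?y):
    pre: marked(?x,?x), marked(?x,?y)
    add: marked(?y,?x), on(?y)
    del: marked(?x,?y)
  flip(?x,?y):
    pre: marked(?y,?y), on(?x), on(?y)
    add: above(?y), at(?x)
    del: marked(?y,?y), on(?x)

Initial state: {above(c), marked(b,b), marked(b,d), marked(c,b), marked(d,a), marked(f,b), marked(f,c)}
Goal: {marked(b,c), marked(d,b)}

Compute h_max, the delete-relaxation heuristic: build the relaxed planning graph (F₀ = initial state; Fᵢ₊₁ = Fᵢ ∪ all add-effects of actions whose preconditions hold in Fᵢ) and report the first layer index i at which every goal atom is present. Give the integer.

F0 = init (7 atoms)
F1 = F0 ∪ {marked(c,c), marked(d,b), on(d)}  (10 atoms)
F2 = F1 ∪ {marked(b,c), on(b)}  (12 atoms)
goal ⊆ F2  ⇒  h_max = 2

2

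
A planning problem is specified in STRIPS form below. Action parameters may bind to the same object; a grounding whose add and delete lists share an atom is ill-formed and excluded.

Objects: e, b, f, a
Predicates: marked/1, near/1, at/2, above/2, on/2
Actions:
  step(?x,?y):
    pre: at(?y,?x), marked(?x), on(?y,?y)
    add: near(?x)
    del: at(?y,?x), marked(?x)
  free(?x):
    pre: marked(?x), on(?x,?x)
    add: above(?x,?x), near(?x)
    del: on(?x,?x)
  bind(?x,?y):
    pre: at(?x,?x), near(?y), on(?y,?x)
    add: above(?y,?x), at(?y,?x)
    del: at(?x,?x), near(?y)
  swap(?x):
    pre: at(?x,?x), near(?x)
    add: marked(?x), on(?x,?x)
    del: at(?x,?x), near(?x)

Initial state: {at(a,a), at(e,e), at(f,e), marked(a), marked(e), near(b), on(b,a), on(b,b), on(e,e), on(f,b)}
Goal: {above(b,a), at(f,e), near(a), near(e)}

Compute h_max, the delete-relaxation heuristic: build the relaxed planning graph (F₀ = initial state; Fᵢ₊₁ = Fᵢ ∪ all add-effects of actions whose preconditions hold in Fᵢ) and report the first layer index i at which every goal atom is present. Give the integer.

2

F0 = init (10 atoms)
F1 = F0 ∪ {above(b,a), above(e,e), at(b,a), near(e)}  (14 atoms)
F2 = F1 ∪ {near(a)}  (15 atoms)
goal ⊆ F2  ⇒  h_max = 2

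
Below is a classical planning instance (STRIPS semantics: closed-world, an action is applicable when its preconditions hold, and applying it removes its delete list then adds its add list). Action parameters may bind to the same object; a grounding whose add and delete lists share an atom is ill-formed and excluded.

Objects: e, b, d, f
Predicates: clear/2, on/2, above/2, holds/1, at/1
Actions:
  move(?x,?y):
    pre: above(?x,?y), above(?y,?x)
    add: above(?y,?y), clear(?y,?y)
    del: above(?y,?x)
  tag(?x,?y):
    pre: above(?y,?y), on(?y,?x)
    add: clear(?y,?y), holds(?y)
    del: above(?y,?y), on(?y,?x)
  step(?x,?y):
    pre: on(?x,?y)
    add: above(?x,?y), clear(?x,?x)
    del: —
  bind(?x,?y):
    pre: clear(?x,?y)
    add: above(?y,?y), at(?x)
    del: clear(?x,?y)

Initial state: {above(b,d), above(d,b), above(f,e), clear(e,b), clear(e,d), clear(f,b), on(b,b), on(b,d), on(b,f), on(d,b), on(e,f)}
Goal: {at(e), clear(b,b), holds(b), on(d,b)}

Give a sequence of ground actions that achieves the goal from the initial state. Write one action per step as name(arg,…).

bind(e,b); tag(b,b)

1. bind(e,b)  →  {above(b,b), above(b,d), above(d,b), above(f,e), at(e), clear(e,d), clear(f,b), on(b,b), on(b,d), on(b,f), on(d,b), on(e,f)}
2. tag(b,b)  →  {above(b,d), above(d,b), above(f,e), at(e), clear(b,b), clear(e,d), clear(f,b), holds(b), on(b,d), on(b,f), on(d,b), on(e,f)}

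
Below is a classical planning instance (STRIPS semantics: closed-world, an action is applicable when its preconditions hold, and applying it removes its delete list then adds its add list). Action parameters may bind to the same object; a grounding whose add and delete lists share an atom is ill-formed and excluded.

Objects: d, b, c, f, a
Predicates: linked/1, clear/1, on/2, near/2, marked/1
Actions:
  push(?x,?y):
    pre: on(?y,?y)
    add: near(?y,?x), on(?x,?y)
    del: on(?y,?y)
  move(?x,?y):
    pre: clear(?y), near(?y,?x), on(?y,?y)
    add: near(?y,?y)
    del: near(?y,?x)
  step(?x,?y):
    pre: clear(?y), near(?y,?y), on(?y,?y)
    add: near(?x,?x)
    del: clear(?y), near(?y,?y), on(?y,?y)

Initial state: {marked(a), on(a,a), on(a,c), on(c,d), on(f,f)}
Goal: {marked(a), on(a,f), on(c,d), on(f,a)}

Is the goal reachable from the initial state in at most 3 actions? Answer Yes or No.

Yes

1. push(f,a)  →  {marked(a), near(a,f), on(a,c), on(c,d), on(f,a), on(f,f)}
2. push(a,f)  →  {marked(a), near(a,f), near(f,a), on(a,c), on(a,f), on(c,d), on(f,a)}
optimal plan length = 2; 2 ≤ 3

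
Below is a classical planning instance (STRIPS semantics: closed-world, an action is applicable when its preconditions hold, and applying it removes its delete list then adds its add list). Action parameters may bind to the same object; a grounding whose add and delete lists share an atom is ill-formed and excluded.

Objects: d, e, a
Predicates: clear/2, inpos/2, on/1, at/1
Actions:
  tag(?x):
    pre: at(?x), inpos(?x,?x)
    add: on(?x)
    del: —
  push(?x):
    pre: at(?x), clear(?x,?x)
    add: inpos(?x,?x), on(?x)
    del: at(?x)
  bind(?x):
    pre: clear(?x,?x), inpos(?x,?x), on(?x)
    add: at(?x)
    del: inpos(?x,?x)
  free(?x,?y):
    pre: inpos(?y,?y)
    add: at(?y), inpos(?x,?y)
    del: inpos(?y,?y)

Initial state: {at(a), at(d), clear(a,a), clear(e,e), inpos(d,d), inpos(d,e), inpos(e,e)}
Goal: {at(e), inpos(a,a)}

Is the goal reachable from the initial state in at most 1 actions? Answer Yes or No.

No

1. push(a)  →  {at(d), clear(a,a), clear(e,e), inpos(a,a), inpos(d,d), inpos(d,e), inpos(e,e), on(a)}
2. free(d,e)  →  {at(d), at(e), clear(a,a), clear(e,e), inpos(a,a), inpos(d,d), inpos(d,e), on(a)}
optimal plan length = 2; 2 > 1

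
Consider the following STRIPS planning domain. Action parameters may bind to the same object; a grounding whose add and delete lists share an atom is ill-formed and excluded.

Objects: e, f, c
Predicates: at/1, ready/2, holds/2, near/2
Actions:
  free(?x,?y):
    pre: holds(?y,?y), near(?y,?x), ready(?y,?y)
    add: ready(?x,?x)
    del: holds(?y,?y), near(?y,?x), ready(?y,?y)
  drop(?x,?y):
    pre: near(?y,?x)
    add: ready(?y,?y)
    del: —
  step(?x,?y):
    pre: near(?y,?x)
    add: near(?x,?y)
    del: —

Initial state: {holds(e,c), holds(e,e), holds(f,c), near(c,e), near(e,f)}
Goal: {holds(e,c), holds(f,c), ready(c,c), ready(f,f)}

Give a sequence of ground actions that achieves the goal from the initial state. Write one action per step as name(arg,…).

1. drop(e,c)  →  {holds(e,c), holds(e,e), holds(f,c), near(c,e), near(e,f), ready(c,c)}
2. drop(f,e)  →  {holds(e,c), holds(e,e), holds(f,c), near(c,e), near(e,f), ready(c,c), ready(e,e)}
3. free(f,e)  →  {holds(e,c), holds(f,c), near(c,e), ready(c,c), ready(f,f)}

drop(e,c); drop(f,e); free(f,e)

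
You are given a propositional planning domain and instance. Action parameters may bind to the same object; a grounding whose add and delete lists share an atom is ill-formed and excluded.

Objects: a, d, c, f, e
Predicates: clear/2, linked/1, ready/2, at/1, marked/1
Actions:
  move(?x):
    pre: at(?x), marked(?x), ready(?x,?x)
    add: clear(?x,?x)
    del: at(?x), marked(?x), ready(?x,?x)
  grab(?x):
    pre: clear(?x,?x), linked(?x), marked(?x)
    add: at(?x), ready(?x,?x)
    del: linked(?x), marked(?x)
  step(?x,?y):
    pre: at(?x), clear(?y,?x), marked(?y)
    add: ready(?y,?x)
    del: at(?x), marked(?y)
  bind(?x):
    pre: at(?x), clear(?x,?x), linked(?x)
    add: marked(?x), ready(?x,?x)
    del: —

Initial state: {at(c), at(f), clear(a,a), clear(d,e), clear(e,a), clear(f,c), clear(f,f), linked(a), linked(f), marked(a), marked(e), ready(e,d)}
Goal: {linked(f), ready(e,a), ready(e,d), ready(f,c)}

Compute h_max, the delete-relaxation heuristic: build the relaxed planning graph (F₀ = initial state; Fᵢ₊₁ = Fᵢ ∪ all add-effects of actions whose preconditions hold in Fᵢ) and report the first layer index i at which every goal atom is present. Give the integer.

F0 = init (12 atoms)
F1 = F0 ∪ {at(a), marked(f), ready(a,a), ready(f,f)}  (16 atoms)
F2 = F1 ∪ {ready(e,a), ready(f,c)}  (18 atoms)
goal ⊆ F2  ⇒  h_max = 2

2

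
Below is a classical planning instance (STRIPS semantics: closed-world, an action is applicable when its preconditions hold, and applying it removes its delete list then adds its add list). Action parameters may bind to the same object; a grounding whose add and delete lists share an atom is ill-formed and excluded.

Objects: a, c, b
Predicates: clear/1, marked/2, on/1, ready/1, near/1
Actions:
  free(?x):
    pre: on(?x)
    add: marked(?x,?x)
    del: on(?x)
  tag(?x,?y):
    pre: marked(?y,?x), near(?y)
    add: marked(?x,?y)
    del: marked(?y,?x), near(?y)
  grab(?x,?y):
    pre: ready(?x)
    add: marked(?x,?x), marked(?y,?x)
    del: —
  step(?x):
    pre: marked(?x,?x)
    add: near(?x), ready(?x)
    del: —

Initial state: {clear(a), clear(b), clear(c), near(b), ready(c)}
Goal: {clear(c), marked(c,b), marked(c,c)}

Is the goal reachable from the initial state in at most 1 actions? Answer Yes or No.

No

1. grab(c,b)  →  {clear(a), clear(b), clear(c), marked(b,c), marked(c,c), near(b), ready(c)}
2. tag(c,b)  →  {clear(a), clear(b), clear(c), marked(c,b), marked(c,c), ready(c)}
optimal plan length = 2; 2 > 1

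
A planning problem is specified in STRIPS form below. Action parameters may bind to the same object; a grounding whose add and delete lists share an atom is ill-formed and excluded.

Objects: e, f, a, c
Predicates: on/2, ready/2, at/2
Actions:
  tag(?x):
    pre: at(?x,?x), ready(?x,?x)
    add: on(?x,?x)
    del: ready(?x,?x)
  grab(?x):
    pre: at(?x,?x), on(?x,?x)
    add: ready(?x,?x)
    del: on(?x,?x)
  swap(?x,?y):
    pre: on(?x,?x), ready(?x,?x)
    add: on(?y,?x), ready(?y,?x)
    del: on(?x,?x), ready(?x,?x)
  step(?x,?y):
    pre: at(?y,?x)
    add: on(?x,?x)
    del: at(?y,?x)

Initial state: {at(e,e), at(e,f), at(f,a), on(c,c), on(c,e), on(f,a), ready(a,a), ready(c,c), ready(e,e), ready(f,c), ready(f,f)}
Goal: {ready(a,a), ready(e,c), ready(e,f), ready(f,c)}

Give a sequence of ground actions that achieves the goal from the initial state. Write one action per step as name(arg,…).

1. swap(c,e)  →  {at(e,e), at(e,f), at(f,a), on(c,e), on(e,c), on(f,a), ready(a,a), ready(e,c), ready(e,e), ready(f,c), ready(f,f)}
2. step(f,e)  →  {at(e,e), at(f,a), on(c,e), on(e,c), on(f,a), on(f,f), ready(a,a), ready(e,c), ready(e,e), ready(f,c), ready(f,f)}
3. swap(f,e)  →  {at(e,e), at(f,a), on(c,e), on(e,c), on(e,f), on(f,a), ready(a,a), ready(e,c), ready(e,e), ready(e,f), ready(f,c)}

swap(c,e); step(f,e); swap(f,e)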